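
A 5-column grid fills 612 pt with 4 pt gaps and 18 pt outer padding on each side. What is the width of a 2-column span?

228 pt

Subtract both margins: 612 − 2·18 = 576 pt.
Subtracting 4 gaps of 4 leaves 560 for 5 columns, so c = 112 pt.
Span of 2: 2·112 + 1·4 = 224 + 4 = 228 pt.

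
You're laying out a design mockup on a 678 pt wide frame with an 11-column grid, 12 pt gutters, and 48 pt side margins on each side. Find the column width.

42 pt

Inside the margins: 678 − 96 = 582 pt.
Subtracting 10 gutters of 12 leaves 462 for 11 columns, so c = 42 pt.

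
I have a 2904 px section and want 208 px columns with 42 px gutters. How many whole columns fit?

Each extra column adds 208 + 42 = 250 px.
(2904 + 42) / 250 = 11.78, so 11 columns fit.

11 columns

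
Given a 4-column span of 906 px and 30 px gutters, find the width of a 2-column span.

4 columns + 3 gutters: 4c + 3·30 = 906.
4c = 906 − 90 = 816, so c = 204 px.
2-column span = 2·204 + 1·30 = 438 px.

438 px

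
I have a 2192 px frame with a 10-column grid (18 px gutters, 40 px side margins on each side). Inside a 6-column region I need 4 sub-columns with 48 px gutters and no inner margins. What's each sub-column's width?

279 px

Take off 80 px of margins, leaving 2112 px.
Subtracting 9 gutters of 18 leaves 1950 for 10 columns, so c = 195 px.
6-column span = 6·195 + 5·18 = 1260 px.
1260 − 3·48 = 1116; ÷4 gives d = 279 px.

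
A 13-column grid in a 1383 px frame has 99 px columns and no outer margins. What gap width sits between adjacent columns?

13 columns take 13·99 = 1287 px; remaining 96 splits into 12 gaps.
g = 96 / 12 = 8 px.

8 px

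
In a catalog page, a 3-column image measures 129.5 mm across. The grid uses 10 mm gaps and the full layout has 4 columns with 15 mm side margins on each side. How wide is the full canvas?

206 mm

Subtracting 2 gaps of 10 leaves 109.5 for 3 columns, so c = 36.5 mm.
Total width: 2·15 + 4·36.5 + 3·10 = 206 mm.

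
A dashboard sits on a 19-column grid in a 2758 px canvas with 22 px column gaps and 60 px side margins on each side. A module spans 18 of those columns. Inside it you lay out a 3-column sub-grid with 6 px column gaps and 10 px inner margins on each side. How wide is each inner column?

822 px

Outer content = 2758 − 2·60 = 2638 px.
19 columns + 18 column gaps: 19c + 18·22 = 2638.
19c = 2638 − 396 = 2242, so c = 118 px.
Span of 18: 18·118 + 17·22 = 2124 + 374 = 2498 px.
Inner content = 2498 − 2·10 = 2478 px.
3 columns + 2 column gaps: 3d + 2·6 = 2478.
3d = 2478 − 12 = 2466, so d = 822 px.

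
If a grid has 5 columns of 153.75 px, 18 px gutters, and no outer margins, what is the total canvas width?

Total width: 5·153.75 + 4·18 = 840.75 px.

840.75 px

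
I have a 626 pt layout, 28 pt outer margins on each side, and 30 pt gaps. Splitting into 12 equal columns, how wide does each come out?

Content width = 626 − 2·28 = 570 pt.
12 columns + 11 gaps: 12c + 11·30 = 570.
12c = 570 − 330 = 240, so c = 20 pt.

20 pt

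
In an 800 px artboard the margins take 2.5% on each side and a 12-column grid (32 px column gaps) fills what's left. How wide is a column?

34 px

Margins: 2.5% × 800 = 20 px each, so content = 800 − 40 = 760 px.
12 columns + 11 column gaps: 12c + 11·32 = 760.
12c = 760 − 352 = 408, so c = 34 px.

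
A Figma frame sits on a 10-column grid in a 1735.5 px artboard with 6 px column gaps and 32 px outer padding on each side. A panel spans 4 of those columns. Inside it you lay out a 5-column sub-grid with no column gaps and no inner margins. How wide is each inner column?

Take off 64 px of margins, leaving 1671.5 px.
Subtracting 9 column gaps of 6 leaves 1617.5 for 10 columns, so c = 161.75 px.
4-column span = 4·161.75 + 3·6 = 665 px.
5d = 665 → d = 133 px.

133 px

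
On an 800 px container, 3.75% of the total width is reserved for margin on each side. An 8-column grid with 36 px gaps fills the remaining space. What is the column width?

Each margin = 3.75% of 800 = 30 px; content = 800 − 2·30 = 740 px.
8c + 7·36 = 740 → 8c = 488 → c = 61 px.

61 px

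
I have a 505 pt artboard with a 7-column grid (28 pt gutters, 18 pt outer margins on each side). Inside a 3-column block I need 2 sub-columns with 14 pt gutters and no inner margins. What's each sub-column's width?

85.5 pt

Inside the margins: 505 − 36 = 469 pt.
Subtracting 6 gutters of 28 leaves 301 for 7 columns, so c = 43 pt.
3-column span = 3·43 + 2·28 = 185 pt.
2d + 1·14 = 185 → 2d = 171 → d = 85.5 pt.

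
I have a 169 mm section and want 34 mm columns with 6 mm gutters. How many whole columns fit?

Each extra column adds 34 + 6 = 40 mm.
(169 + 6) / 40 = 4.38, so 4 columns fit.

4 columns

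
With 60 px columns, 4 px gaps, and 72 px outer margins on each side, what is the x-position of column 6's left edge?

Each column+gutter stride is 64 px; 5 of them past the 72 px margin is 72 + 320 = 392 px.

392 px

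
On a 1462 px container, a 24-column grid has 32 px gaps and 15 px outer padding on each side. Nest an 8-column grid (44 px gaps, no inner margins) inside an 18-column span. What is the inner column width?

Inside the margins: 1462 − 30 = 1432 px.
1432 − 23·32 = 696; ÷24 gives c = 29 px.
18 columns plus 17 gaps: 522 + 544 = 1066 px.
1066 − 7·44 = 758; ÷8 gives d = 94.75 px.

94.75 px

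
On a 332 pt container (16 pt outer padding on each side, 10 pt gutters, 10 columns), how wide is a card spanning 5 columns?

145 pt

Inside the margins: 332 − 32 = 300 pt.
Subtracting 9 gutters of 10 leaves 210 for 10 columns, so c = 21 pt.
5-column span = 5·21 + 4·10 = 145 pt.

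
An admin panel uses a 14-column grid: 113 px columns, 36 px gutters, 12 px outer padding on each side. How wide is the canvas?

2074 px

Adding margins, columns and gutters: 24 + 1582 + 468 = 2074 px.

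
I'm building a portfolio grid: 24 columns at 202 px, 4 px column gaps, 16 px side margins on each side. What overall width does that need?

4972 px

Frame = 2·16 + 24·202 + 23·4 = 32 + 4848 + 92 = 4972 px.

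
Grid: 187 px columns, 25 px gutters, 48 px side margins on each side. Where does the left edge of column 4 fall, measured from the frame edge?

684 px

Column 4 starts at margin + 3·(column + gutter) = 48 + 3·212 = 684 px.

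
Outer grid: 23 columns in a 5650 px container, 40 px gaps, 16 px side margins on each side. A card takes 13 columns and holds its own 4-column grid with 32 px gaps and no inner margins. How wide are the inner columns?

765.5 px

Inside the margins: 5650 − 32 = 5618 px.
23c + 22·40 = 5618 → 23c = 4738 → c = 206 px.
Span of 13: 13·206 + 12·40 = 2678 + 480 = 3158 px.
4d + 3·32 = 3158 → 4d = 3062 → d = 765.5 px.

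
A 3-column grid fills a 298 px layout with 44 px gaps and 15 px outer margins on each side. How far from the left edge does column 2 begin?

119 px

Inside the margins: 298 − 30 = 268 px.
268 − 2·44 = 180; ÷3 gives c = 60 px.
Each column+gutter stride is 104 px; 1 of them past the 15 px margin is 15 + 104 = 119 px.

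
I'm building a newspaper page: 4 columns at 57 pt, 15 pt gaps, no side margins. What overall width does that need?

273 pt

Summing: 228 + 45 = 273 pt.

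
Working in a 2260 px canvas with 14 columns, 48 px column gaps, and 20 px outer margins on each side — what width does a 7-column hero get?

Take off 40 px of margins, leaving 2220 px.
2220 − 13·48 = 1596; ÷14 gives c = 114 px.
7-column span = 7·114 + 6·48 = 1086 px.

1086 px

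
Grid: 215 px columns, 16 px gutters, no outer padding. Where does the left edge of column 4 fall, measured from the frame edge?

Before column 4: 3 columns + 3 gutters.
Offset = 3·(215 + 16) = 3·231 = 693 px.

693 px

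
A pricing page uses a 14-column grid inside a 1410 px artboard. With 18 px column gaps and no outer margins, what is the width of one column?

1410 − 13·18 = 1176; ÷14 gives c = 84 px.

84 px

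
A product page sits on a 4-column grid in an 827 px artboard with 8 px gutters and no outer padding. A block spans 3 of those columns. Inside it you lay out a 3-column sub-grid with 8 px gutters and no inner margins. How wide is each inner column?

200.75 px

Subtracting 3 gutters of 8 leaves 803 for 4 columns, so c = 200.75 px.
3 columns plus 2 gutters: 602.25 + 16 = 618.25 px.
3d + 2·8 = 618.25 → 3d = 602.25 → d = 200.75 px.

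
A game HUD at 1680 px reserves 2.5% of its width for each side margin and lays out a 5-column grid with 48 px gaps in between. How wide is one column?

280.8 px

Margins: 2.5% × 1680 = 42 px each, so content = 1680 − 84 = 1596 px.
1596 − 4·48 = 1404; ÷5 gives c = 280.8 px.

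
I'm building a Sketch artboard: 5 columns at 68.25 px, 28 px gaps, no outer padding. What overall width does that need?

Total width: 5·68.25 + 4·28 = 453.25 px.

453.25 px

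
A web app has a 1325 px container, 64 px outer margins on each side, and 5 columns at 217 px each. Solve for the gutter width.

Content width = 1325 − 2·64 = 1197 px.
5·217 + 4g = 1197 → 4g = 112 → g = 28 px.

28 px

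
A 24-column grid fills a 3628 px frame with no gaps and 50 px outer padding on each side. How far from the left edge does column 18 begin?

2549 px

Content = 3628 − 2·50 = 3528 px.
With no gaps, each column is 3528/24 = 147 px.
Column 18 starts at margin + 17·(column + gutter) = 50 + 17·147 = 2549 px.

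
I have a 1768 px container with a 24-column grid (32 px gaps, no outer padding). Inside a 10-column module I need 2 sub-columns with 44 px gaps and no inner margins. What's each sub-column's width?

24 columns + 23 gaps: 24c + 23·32 = 1768.
24c = 1768 − 736 = 1032, so c = 43 px.
10 columns plus 9 gaps: 430 + 288 = 718 px.
2d + 1·44 = 718 → 2d = 674 → d = 337 px.

337 px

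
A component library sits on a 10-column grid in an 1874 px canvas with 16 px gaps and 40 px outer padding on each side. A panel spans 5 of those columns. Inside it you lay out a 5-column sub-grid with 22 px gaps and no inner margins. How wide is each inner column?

160.2 px

Take off 80 px of margins, leaving 1794 px.
10c + 9·16 = 1794 → 10c = 1650 → c = 165 px.
5 columns plus 4 gaps: 825 + 64 = 889 px.
5d + 4·22 = 889 → 5d = 801 → d = 160.2 px.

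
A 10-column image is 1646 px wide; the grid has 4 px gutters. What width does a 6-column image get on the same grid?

986 px

10 columns + 9 gutters: 10c + 9·4 = 1646.
10c = 1646 − 36 = 1610, so c = 161 px.
6-column span = 6·161 + 5·4 = 986 px.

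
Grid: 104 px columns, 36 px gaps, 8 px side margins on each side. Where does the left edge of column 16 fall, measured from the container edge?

Before column 16: the margin + 15 columns + 15 gaps.
Offset = 8 + 15·(104 + 36) = 8 + 2100 = 2108 px.

2108 px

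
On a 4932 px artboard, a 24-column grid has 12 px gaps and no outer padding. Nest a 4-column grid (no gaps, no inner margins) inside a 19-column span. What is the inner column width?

24 columns + 23 gaps: 24c + 23·12 = 4932.
24c = 4932 − 276 = 4656, so c = 194 px.
Span of 19: 19·194 + 18·12 = 3686 + 216 = 3902 px.
With no gaps, each column is 3902/4 = 975.5 px.

975.5 px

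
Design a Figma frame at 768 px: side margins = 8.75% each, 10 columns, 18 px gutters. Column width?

768 × (1 − 2·8.75%) = 768 × 82.5% = 633.6 px for the columns.
Subtracting 9 gutters of 18 leaves 471.6 for 10 columns, so c = 47.16 px.

47.16 px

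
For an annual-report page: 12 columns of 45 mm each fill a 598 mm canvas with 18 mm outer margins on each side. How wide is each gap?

Subtract both margins: 598 − 2·18 = 562 mm.
Columns use 540 mm, leaving 22 mm across 11 gaps = 2 mm each.

2 mm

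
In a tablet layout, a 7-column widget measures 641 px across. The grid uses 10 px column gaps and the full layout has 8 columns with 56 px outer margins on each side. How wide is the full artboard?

846 px

Subtracting 6 column gaps of 10 leaves 581 for 7 columns, so c = 83 px.
Adding margins, columns and gutters: 112 + 664 + 70 = 846 px.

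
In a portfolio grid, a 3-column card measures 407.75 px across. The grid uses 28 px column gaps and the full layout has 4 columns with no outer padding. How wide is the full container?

553 px

407.75 − 2·28 = 351.75; ÷3 gives c = 117.25 px.
Container = 4·117.25 + 3·28 = 469 + 84 = 553 px.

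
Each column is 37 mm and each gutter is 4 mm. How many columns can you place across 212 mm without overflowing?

Each extra column adds 37 + 4 = 41 mm.
(212 + 4) / 41 = 5.27, so 5 columns fit.

5 columns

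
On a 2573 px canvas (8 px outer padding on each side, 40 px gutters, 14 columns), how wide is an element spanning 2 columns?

331 px

Take off 16 px of margins, leaving 2557 px.
14 columns + 13 gutters: 14c + 13·40 = 2557.
14c = 2557 − 520 = 2037, so c = 145.5 px.
Span of 2: 2·145.5 + 1·40 = 291 + 40 = 331 px.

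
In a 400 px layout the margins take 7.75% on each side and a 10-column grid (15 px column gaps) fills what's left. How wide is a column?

20.3 px

400 × (1 − 2·7.75%) = 400 × 84.5% = 338 px for the columns.
338 − 9·15 = 203; ÷10 gives c = 20.3 px.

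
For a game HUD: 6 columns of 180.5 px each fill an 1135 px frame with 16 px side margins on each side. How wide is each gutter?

Inside the margins: 1135 − 32 = 1103 px.
Columns use 1083 px, leaving 20 px across 5 gutters = 4 px each.

4 px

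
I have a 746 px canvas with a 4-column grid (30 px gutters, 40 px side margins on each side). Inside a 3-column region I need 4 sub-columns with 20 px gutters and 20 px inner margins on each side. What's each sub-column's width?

Outer content = 746 − 2·40 = 666 px.
666 − 3·30 = 576; ÷4 gives c = 144 px.
Span of 3: 3·144 + 2·30 = 432 + 60 = 492 px.
Inner content = 492 − 2·20 = 452 px.
Subtracting 3 gutters of 20 leaves 392 for 4 columns, so d = 98 px.

98 px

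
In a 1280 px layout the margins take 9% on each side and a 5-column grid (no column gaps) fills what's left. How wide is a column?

1280 × (1 − 2·9%) = 1280 × 82% = 1049.6 px for the columns.
With no column gaps, each column is 1049.6/5 = 209.92 px.

209.92 px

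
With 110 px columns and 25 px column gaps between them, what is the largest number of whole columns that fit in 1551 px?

k columns need k·110 + (k−1)·25 = k·135 − 25.
k·135 − 25 ≤ 1551 → k ≤ 1576 / 135 ≈ 11.67, so k = 11.

11 columns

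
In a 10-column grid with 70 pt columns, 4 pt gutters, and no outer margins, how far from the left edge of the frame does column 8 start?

518 pt

Each column+gutter stride is 74 pt; with no margin, 7 of them is 518 pt.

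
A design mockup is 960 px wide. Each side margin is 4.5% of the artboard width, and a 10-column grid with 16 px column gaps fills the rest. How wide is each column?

72.96 px

960 × (1 − 2·4.5%) = 960 × 91% = 873.6 px for the columns.
10 columns + 9 column gaps: 10c + 9·16 = 873.6.
10c = 873.6 − 144 = 729.6, so c = 72.96 px.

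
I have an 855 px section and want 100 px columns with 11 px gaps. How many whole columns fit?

7 columns

k columns need k·100 + (k−1)·11 = k·111 − 11.
k·111 − 11 ≤ 855 → k ≤ 866 / 111 ≈ 7.80, so k = 7.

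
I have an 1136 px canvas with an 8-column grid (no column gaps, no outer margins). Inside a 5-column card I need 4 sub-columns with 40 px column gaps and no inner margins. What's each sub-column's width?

8c = 1136 → c = 142 px.
5-column span = 5·142 = 710 px.
4 columns + 3 column gaps: 4d + 3·40 = 710.
4d = 710 − 120 = 590, so d = 147.5 px.

147.5 px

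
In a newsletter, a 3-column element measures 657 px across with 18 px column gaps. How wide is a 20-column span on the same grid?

4482 px

Subtracting 2 column gaps of 18 leaves 621 for 3 columns, so c = 207 px.
20-column span = 20·207 + 19·18 = 4482 px.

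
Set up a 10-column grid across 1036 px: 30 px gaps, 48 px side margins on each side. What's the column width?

67 px

Subtract both margins: 1036 − 2·48 = 940 px.
10 columns + 9 gaps: 10c + 9·30 = 940.
10c = 940 − 270 = 670, so c = 67 px.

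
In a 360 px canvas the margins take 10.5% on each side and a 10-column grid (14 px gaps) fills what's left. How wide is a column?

Each margin = 10.5% of 360 = 37.8 px; content = 360 − 2·37.8 = 284.4 px.
284.4 − 9·14 = 158.4; ÷10 gives c = 15.84 px.

15.84 px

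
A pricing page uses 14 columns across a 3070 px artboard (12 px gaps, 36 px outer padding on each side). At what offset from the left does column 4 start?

681 px

Inside the margins: 3070 − 72 = 2998 px.
Subtracting 13 gaps of 12 leaves 2842 for 14 columns, so c = 203 px.
Column 4 starts at margin + 3·(column + gutter) = 36 + 3·215 = 681 px.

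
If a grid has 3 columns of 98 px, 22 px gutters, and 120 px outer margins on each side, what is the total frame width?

578 px

Adding margins, columns and gutters: 240 + 294 + 44 = 578 px.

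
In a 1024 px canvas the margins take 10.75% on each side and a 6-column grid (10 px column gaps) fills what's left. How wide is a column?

1024 × (1 − 2·10.75%) = 1024 × 78.5% = 803.84 px for the columns.
Subtracting 5 column gaps of 10 leaves 753.84 for 6 columns, so c = 125.64 px.

125.64 px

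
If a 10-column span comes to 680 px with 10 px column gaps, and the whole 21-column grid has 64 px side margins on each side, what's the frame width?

10c + 9·10 = 680 → 10c = 590 → c = 59 px.
Adding margins, columns and gutters: 128 + 1239 + 200 = 1567 px.

1567 px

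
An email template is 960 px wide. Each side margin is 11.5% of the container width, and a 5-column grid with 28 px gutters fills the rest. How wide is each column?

Each margin = 11.5% of 960 = 110.4 px; content = 960 − 2·110.4 = 739.2 px.
5c + 4·28 = 739.2 → 5c = 627.2 → c = 125.44 px.

125.44 px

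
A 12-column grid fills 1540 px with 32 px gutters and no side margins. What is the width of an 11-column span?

12 columns + 11 gutters: 12c + 11·32 = 1540.
12c = 1540 − 352 = 1188, so c = 99 px.
11-column span = 11·99 + 10·32 = 1409 px.

1409 px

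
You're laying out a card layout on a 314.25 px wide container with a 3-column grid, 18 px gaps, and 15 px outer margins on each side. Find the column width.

Content width = 314.25 − 2·15 = 284.25 px.
284.25 − 2·18 = 248.25; ÷3 gives c = 82.75 px.

82.75 px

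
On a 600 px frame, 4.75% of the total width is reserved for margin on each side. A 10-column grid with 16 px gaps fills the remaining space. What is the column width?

39.9 px

600 × (1 − 2·4.75%) = 600 × 90.5% = 543 px for the columns.
10 columns + 9 gaps: 10c + 9·16 = 543.
10c = 543 − 144 = 399, so c = 39.9 px.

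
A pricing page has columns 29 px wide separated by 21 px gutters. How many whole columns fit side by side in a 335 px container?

k columns need k·29 + (k−1)·21 = k·50 − 21.
k·50 − 21 ≤ 335 → k ≤ 356 / 50 ≈ 7.12, so k = 7.

7 columns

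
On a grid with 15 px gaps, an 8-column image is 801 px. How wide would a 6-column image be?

8c + 7·15 = 801 → 8c = 696 → c = 87 px.
6 columns plus 5 gaps: 522 + 75 = 597 px.

597 px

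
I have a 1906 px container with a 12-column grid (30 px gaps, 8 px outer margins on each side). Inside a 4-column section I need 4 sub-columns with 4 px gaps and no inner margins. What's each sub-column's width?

149.5 px

Inside the margins: 1906 − 16 = 1890 px.
Subtracting 11 gaps of 30 leaves 1560 for 12 columns, so c = 130 px.
4 columns plus 3 gaps: 520 + 90 = 610 px.
4d + 3·4 = 610 → 4d = 598 → d = 149.5 px.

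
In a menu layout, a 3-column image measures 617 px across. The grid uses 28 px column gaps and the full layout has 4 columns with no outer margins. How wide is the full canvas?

832 px

Subtracting 2 column gaps of 28 leaves 561 for 3 columns, so c = 187 px.
Summing: 748 + 84 = 832 px.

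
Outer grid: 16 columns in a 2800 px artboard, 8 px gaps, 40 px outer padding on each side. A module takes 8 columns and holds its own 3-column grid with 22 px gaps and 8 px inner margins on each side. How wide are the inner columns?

Outer content = 2800 − 2·40 = 2720 px.
16c + 15·8 = 2720 → 16c = 2600 → c = 162.5 px.
8 columns plus 7 gaps: 1300 + 56 = 1356 px.
Inner content = 1356 − 2·8 = 1340 px.
3 columns + 2 gaps: 3d + 2·22 = 1340.
3d = 1340 − 44 = 1296, so d = 432 px.

432 px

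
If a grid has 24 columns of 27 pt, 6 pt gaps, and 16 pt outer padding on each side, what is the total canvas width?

818 pt

Adding margins, columns and gutters: 32 + 648 + 138 = 818 pt.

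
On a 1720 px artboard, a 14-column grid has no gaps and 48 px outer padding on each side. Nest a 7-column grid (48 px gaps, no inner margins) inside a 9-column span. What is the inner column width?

108 px

Outer content = 1720 − 2·48 = 1624 px.
1624 / 14 = 116 px per column.
With no gaps, 9 columns span 9·116 = 1044 px.
7d + 6·48 = 1044 → 7d = 756 → d = 108 px.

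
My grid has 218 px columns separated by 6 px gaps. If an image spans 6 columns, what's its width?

6 columns plus 5 gaps: 1308 + 30 = 1338 px.

1338 px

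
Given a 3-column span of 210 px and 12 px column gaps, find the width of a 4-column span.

284 px

3 columns + 2 column gaps: 3c + 2·12 = 210.
3c = 210 − 24 = 186, so c = 62 px.
Span of 4: 4·62 + 3·12 = 248 + 36 = 284 px.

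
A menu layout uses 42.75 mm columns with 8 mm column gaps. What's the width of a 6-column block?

296.5 mm

6 columns plus 5 column gaps: 256.5 + 40 = 296.5 mm.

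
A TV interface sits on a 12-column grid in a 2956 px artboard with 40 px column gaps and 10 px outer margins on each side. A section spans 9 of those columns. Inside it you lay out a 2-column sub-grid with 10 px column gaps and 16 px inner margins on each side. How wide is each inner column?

1075 px

Take off 20 px of margins, leaving 2936 px.
Subtracting 11 column gaps of 40 leaves 2496 for 12 columns, so c = 208 px.
Span of 9: 9·208 + 8·40 = 1872 + 320 = 2192 px.
Inner content = 2192 − 2·16 = 2160 px.
2d + 1·10 = 2160 → 2d = 2150 → d = 1075 px.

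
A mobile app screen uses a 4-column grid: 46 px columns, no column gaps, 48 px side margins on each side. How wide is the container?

280 px

Container = 2·48 + 4·46 = 96 + 184 = 280 px.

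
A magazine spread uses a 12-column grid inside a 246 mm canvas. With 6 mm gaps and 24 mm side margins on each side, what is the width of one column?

11 mm

Content width = 246 − 2·24 = 198 mm.
12 columns + 11 gaps: 12c + 11·6 = 198.
12c = 198 − 66 = 132, so c = 11 mm.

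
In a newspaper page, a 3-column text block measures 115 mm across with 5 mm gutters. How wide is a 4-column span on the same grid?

155 mm

3c + 2·5 = 115 → 3c = 105 → c = 35 mm.
Span of 4: 4·35 + 3·5 = 140 + 15 = 155 mm.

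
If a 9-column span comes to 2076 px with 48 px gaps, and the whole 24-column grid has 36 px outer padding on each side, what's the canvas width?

2076 − 8·48 = 1692; ÷9 gives c = 188 px.
Total width: 2·36 + 24·188 + 23·48 = 5688 px.

5688 px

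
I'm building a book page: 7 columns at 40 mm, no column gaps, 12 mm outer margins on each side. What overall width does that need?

304 mm

Total width: 2·12 + 7·40 = 304 mm.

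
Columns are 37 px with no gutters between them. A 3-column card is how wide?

With no gutters, 3 columns span 3·37 = 111 px.

111 px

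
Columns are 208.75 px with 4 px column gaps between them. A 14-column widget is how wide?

14-column span = 14·208.75 + 13·4 = 2974.5 px.

2974.5 px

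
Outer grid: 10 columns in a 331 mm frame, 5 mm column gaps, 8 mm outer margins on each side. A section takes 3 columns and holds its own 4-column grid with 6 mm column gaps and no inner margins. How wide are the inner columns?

18.25 mm

Take off 16 mm of margins, leaving 315 mm.
10 columns + 9 column gaps: 10c + 9·5 = 315.
10c = 315 − 45 = 270, so c = 27 mm.
Span of 3: 3·27 + 2·5 = 81 + 10 = 91 mm.
Subtracting 3 column gaps of 6 leaves 73 for 4 columns, so d = 18.25 mm.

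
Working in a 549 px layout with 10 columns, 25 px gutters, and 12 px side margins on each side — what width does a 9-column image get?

Subtract both margins: 549 − 2·12 = 525 px.
Subtracting 9 gutters of 25 leaves 300 for 10 columns, so c = 30 px.
9-column span = 9·30 + 8·25 = 470 px.

470 px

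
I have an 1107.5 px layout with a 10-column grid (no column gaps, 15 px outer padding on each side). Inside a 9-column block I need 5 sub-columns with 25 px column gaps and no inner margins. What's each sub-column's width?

173.95 px

Take off 30 px of margins, leaving 1077.5 px.
1077.5 / 10 = 107.75 px per column.
With no column gaps, 9 columns span 9·107.75 = 969.75 px.
5 columns + 4 column gaps: 5d + 4·25 = 969.75.
5d = 969.75 − 100 = 869.75, so d = 173.95 px.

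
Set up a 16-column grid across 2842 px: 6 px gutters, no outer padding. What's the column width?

172 px

16c + 15·6 = 2842 → 16c = 2752 → c = 172 px.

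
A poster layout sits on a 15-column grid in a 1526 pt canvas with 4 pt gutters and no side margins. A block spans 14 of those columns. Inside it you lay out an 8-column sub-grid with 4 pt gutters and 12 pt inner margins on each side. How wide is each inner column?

171.5 pt

1526 − 14·4 = 1470; ÷15 gives c = 98 pt.
14-column span = 14·98 + 13·4 = 1424 pt.
Inner content = 1424 − 2·12 = 1400 pt.
8 columns + 7 gutters: 8d + 7·4 = 1400.
8d = 1400 − 28 = 1372, so d = 171.5 pt.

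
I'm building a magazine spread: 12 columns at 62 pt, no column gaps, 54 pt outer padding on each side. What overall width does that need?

Container = 2·54 + 12·62 = 108 + 744 = 852 pt.

852 pt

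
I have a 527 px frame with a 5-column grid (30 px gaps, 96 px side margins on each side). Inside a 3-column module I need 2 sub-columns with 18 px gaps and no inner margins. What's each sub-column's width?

Take off 192 px of margins, leaving 335 px.
5c + 4·30 = 335 → 5c = 215 → c = 43 px.
Span of 3: 3·43 + 2·30 = 129 + 60 = 189 px.
2d + 1·18 = 189 → 2d = 171 → d = 85.5 px.

85.5 px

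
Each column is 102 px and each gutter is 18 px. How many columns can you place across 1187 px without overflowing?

10 columns: 10·102 + 9·18 = 1182 px ≤ 1187.
11 columns: 1302 px > 1187. So 10.

10 columns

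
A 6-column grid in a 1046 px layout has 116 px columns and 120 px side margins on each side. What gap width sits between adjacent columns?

Content width = 1046 − 2·120 = 806 px.
Columns use 696 px, leaving 110 px across 5 gaps = 22 px each.

22 px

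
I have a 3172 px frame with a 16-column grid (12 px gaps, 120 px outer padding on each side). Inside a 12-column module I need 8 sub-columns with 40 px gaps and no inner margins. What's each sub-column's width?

239.5 px

Subtract both margins: 3172 − 2·120 = 2932 px.
16c + 15·12 = 2932 → 16c = 2752 → c = 172 px.
12-column span = 12·172 + 11·12 = 2196 px.
2196 − 7·40 = 1916; ÷8 gives d = 239.5 px.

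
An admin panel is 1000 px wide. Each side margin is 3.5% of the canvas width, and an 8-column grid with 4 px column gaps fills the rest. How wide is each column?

1000 × (1 − 2·3.5%) = 1000 × 93% = 930 px for the columns.
930 − 7·4 = 902; ÷8 gives c = 112.75 px.

112.75 px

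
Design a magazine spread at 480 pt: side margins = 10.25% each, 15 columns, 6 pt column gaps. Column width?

Margins: 10.25% × 480 = 49.2 pt each, so content = 480 − 98.4 = 381.6 pt.
381.6 − 14·6 = 297.6; ÷15 gives c = 19.84 pt.

19.84 pt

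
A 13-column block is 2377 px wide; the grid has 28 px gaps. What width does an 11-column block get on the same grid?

2377 − 12·28 = 2041; ÷13 gives c = 157 px.
Span of 11: 11·157 + 10·28 = 1727 + 280 = 2007 px.

2007 px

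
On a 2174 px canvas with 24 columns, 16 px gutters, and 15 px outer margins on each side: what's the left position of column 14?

1185 px

Take off 30 px of margins, leaving 2144 px.
24c + 23·16 = 2144 → 24c = 1776 → c = 74 px.
Column 14 starts at margin + 13·(column + gutter) = 15 + 13·90 = 1185 px.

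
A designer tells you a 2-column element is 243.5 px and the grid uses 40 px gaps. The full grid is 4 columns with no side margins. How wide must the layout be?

2 columns + 1 gap: 2c + 1·40 = 243.5.
2c = 243.5 − 40 = 203.5, so c = 101.75 px.
Summing: 407 + 120 = 527 px.

527 px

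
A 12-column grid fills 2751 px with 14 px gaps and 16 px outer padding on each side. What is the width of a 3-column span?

Subtract both margins: 2751 − 2·16 = 2719 px.
2719 − 11·14 = 2565; ÷12 gives c = 213.75 px.
3 columns plus 2 gaps: 641.25 + 28 = 669.25 px.

669.25 px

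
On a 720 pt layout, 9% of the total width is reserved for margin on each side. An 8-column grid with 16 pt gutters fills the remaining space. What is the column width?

59.8 pt

720 × (1 − 2·9%) = 720 × 82% = 590.4 pt for the columns.
8c + 7·16 = 590.4 → 8c = 478.4 → c = 59.8 pt.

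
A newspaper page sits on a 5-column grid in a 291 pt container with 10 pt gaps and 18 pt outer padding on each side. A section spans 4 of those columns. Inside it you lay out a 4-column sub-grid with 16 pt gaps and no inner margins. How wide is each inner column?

38.5 pt

Outer content = 291 − 2·18 = 255 pt.
Subtracting 4 gaps of 10 leaves 215 for 5 columns, so c = 43 pt.
4 columns plus 3 gaps: 172 + 30 = 202 pt.
202 − 3·16 = 154; ÷4 gives d = 38.5 pt.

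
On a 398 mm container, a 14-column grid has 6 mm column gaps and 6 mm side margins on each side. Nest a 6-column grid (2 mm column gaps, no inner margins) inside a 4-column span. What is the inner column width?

Outer content = 398 − 2·6 = 386 mm.
14 columns + 13 column gaps: 14c + 13·6 = 386.
14c = 386 − 78 = 308, so c = 22 mm.
4 columns plus 3 column gaps: 88 + 18 = 106 mm.
6d + 5·2 = 106 → 6d = 96 → d = 16 mm.

16 mm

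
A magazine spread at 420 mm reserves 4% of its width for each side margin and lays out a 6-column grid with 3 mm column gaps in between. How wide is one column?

61.9 mm

Margins: 4% × 420 = 16.8 mm each, so content = 420 − 33.6 = 386.4 mm.
386.4 − 5·3 = 371.4; ÷6 gives c = 61.9 mm.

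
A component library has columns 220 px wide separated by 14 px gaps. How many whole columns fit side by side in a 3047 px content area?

Each extra column adds 220 + 14 = 234 px.
(3047 + 14) / 234 = 13.08, so 13 columns fit.

13 columns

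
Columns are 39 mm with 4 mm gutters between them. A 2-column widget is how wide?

82 mm

2 columns plus 1 gutter: 78 + 4 = 82 mm.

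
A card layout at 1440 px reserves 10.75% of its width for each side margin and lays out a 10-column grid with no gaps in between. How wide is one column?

113.04 px

1440 × (1 − 2·10.75%) = 1440 × 78.5% = 1130.4 px for the columns.
1130.4 / 10 = 113.04 px per column.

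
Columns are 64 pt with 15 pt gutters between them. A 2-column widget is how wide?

143 pt

2-column span = 2·64 + 1·15 = 143 pt.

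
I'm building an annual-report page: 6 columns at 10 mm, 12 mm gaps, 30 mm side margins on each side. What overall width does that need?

Adding margins, columns and gutters: 60 + 60 + 60 = 180 mm.

180 mm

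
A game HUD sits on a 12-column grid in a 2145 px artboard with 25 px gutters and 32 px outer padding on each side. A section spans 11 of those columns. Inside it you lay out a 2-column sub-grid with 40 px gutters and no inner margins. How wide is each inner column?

Outer content = 2145 − 2·32 = 2081 px.
2081 − 11·25 = 1806; ÷12 gives c = 150.5 px.
11-column span = 11·150.5 + 10·25 = 1905.5 px.
1905.5 − 1·40 = 1865.5; ÷2 gives d = 932.75 px.

932.75 px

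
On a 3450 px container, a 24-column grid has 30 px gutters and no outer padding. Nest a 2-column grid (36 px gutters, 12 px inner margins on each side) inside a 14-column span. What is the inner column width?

970 px

24c + 23·30 = 3450 → 24c = 2760 → c = 115 px.
Span of 14: 14·115 + 13·30 = 1610 + 390 = 2000 px.
Inner content = 2000 − 2·12 = 1976 px.
2 columns + 1 gutter: 2d + 1·36 = 1976.
2d = 1976 − 36 = 1940, so d = 970 px.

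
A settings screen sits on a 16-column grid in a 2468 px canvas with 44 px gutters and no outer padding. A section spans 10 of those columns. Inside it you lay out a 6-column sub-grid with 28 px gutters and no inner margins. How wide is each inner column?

2468 − 15·44 = 1808; ÷16 gives c = 113 px.
Span of 10: 10·113 + 9·44 = 1130 + 396 = 1526 px.
6 columns + 5 gutters: 6d + 5·28 = 1526.
6d = 1526 − 140 = 1386, so d = 231 px.

231 px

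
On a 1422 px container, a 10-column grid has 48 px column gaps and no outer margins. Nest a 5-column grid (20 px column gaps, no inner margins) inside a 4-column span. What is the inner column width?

92 px

Subtracting 9 column gaps of 48 leaves 990 for 10 columns, so c = 99 px.
4 columns plus 3 column gaps: 396 + 144 = 540 px.
5 columns + 4 column gaps: 5d + 4·20 = 540.
5d = 540 − 80 = 460, so d = 92 px.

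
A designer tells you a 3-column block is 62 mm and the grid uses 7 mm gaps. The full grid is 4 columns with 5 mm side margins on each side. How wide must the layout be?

95 mm

3 columns + 2 gaps: 3c + 2·7 = 62.
3c = 62 − 14 = 48, so c = 16 mm.
Layout = 2·5 + 4·16 + 3·7 = 10 + 64 + 21 = 95 mm.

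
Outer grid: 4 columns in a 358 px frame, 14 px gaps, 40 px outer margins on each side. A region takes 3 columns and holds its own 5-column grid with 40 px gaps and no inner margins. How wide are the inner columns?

Inside the margins: 358 − 80 = 278 px.
4 columns + 3 gaps: 4c + 3·14 = 278.
4c = 278 − 42 = 236, so c = 59 px.
Span of 3: 3·59 + 2·14 = 177 + 28 = 205 px.
5d + 4·40 = 205 → 5d = 45 → d = 9 px.

9 px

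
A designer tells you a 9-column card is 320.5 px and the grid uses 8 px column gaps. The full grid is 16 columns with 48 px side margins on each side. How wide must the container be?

320.5 − 8·8 = 256.5; ÷9 gives c = 28.5 px.
Container = 2·48 + 16·28.5 + 15·8 = 96 + 456 + 120 = 672 px.

672 px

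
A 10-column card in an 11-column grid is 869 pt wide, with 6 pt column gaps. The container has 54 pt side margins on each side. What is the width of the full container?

1064.5 pt

10c + 9·6 = 869 → 10c = 815 → c = 81.5 pt.
Container = 2·54 + 11·81.5 + 10·6 = 108 + 896.5 + 60 = 1064.5 pt.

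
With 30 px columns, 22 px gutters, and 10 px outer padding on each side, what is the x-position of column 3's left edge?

Before column 3: the margin + 2 columns + 2 gutters.
Offset = 10 + 2·(30 + 22) = 10 + 104 = 114 px.

114 px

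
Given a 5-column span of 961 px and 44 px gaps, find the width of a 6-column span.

5 columns + 4 gaps: 5c + 4·44 = 961.
5c = 961 − 176 = 785, so c = 157 px.
Span of 6: 6·157 + 5·44 = 942 + 220 = 1162 px.

1162 px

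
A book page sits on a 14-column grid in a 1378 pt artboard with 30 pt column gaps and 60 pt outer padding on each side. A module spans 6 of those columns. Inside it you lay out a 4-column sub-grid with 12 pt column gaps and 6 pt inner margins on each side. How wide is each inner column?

Inside the margins: 1378 − 120 = 1258 pt.
Subtracting 13 column gaps of 30 leaves 868 for 14 columns, so c = 62 pt.
6-column span = 6·62 + 5·30 = 522 pt.
Inner content = 522 − 2·6 = 510 pt.
4 columns + 3 column gaps: 4d + 3·12 = 510.
4d = 510 − 36 = 474, so d = 118.5 pt.

118.5 pt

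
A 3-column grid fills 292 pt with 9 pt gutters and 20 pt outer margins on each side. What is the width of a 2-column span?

Inside the margins: 292 − 40 = 252 pt.
3c + 2·9 = 252 → 3c = 234 → c = 78 pt.
Span of 2: 2·78 + 1·9 = 156 + 9 = 165 pt.

165 pt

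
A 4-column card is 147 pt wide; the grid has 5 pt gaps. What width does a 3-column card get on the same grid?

109 pt

147 − 3·5 = 132; ÷4 gives c = 33 pt.
3 columns plus 2 gaps: 99 + 10 = 109 pt.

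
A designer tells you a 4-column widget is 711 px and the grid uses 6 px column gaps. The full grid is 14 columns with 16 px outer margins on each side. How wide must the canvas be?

2535.5 px

711 − 3·6 = 693; ÷4 gives c = 173.25 px.
Adding margins, columns and gutters: 32 + 2425.5 + 78 = 2535.5 px.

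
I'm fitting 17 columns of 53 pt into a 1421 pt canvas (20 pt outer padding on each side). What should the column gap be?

Take off 40 pt of margins, leaving 1381 pt.
17·53 + 16g = 1381 → 16g = 480 → g = 30 pt.

30 pt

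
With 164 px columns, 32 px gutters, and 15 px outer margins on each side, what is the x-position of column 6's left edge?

995 px

Before column 6: the margin + 5 columns + 5 gutters.
Offset = 15 + 5·(164 + 32) = 15 + 980 = 995 px.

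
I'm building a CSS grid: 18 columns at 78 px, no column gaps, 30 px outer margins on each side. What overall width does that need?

1464 px

Summing: 60 + 1404 = 1464 px.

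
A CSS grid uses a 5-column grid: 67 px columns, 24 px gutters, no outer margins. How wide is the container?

431 px

Total width: 5·67 + 4·24 = 431 px.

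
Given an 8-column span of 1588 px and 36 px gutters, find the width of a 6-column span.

8 columns + 7 gutters: 8c + 7·36 = 1588.
8c = 1588 − 252 = 1336, so c = 167 px.
Span of 6: 6·167 + 5·36 = 1002 + 180 = 1182 px.

1182 px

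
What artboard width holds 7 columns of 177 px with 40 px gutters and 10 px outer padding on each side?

Adding margins, columns and gutters: 20 + 1239 + 240 = 1499 px.

1499 px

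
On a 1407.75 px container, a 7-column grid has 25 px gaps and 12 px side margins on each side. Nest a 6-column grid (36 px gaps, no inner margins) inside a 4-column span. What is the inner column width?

100 px

Inside the margins: 1407.75 − 24 = 1383.75 px.
1383.75 − 6·25 = 1233.75; ÷7 gives c = 176.25 px.
4 columns plus 3 gaps: 705 + 75 = 780 px.
780 − 5·36 = 600; ÷6 gives d = 100 px.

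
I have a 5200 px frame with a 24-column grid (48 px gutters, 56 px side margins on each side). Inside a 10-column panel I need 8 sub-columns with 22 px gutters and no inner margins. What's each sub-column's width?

Take off 112 px of margins, leaving 5088 px.
5088 − 23·48 = 3984; ÷24 gives c = 166 px.
Span of 10: 10·166 + 9·48 = 1660 + 432 = 2092 px.
8 columns + 7 gutters: 8d + 7·22 = 2092.
8d = 2092 − 154 = 1938, so d = 242.25 px.

242.25 px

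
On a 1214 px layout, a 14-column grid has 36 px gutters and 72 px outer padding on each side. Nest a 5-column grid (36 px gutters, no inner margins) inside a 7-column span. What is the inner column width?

74.6 px

Subtract both margins: 1214 − 2·72 = 1070 px.
14c + 13·36 = 1070 → 14c = 602 → c = 43 px.
7-column span = 7·43 + 6·36 = 517 px.
517 − 4·36 = 373; ÷5 gives d = 74.6 px.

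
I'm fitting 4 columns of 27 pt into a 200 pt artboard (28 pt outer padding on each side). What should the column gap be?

12 pt

Subtract both margins: 200 − 2·28 = 144 pt.
4 columns take 4·27 = 108 pt; remaining 36 splits into 3 column gaps.
g = 36 / 3 = 12 pt.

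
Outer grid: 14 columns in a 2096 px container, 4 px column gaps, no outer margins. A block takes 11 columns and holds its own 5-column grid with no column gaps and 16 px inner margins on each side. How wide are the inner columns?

14 columns + 13 column gaps: 14c + 13·4 = 2096.
14c = 2096 − 52 = 2044, so c = 146 px.
11-column span = 11·146 + 10·4 = 1646 px.
Inner content = 1646 − 2·16 = 1614 px.
5d = 1614 → d = 322.8 px.

322.8 px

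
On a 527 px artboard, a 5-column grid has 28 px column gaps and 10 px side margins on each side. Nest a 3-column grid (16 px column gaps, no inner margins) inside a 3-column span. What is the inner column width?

87 px

Take off 20 px of margins, leaving 507 px.
5c + 4·28 = 507 → 5c = 395 → c = 79 px.
3-column span = 3·79 + 2·28 = 293 px.
3d + 2·16 = 293 → 3d = 261 → d = 87 px.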